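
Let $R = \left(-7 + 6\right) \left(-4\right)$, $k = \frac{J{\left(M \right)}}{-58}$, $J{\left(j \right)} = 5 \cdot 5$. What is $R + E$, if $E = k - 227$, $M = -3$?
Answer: $- \frac{12959}{58} \approx -223.43$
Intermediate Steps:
$J{\left(j \right)} = 25$
$k = - \frac{25}{58}$ ($k = \frac{25}{-58} = 25 \left(- \frac{1}{58}\right) = - \frac{25}{58} \approx -0.43103$)
$R = 4$ ($R = \left(-1\right) \left(-4\right) = 4$)
$E = - \frac{13191}{58}$ ($E = - \frac{25}{58} - 227 = - \frac{13191}{58} \approx -227.43$)
$R + E = 4 - \frac{13191}{58} = - \frac{12959}{58}$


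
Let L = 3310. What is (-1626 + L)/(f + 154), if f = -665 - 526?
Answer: -1684/1037 ≈ -1.6239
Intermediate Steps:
f = -1191
(-1626 + L)/(f + 154) = (-1626 + 3310)/(-1191 + 154) = 1684/(-1037) = 1684*(-1/1037) = -1684/1037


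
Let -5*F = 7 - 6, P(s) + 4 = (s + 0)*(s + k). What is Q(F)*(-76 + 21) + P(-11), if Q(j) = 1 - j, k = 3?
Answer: 18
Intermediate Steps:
P(s) = -4 + s*(3 + s) (P(s) = -4 + (s + 0)*(s + 3) = -4 + s*(3 + s))
F = -⅕ (F = -(7 - 6)/5 = -⅕*1 = -⅕ ≈ -0.20000)
Q(F)*(-76 + 21) + P(-11) = (1 - 1*(-⅕))*(-76 + 21) + (-4 + (-11)² + 3*(-11)) = (1 + ⅕)*(-55) + (-4 + 121 - 33) = (6/5)*(-55) + 84 = -66 + 84 = 18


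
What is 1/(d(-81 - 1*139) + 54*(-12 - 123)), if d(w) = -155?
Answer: -1/7445 ≈ -0.00013432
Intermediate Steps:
1/(d(-81 - 1*139) + 54*(-12 - 123)) = 1/(-155 + 54*(-12 - 123)) = 1/(-155 + 54*(-135)) = 1/(-155 - 7290) = 1/(-7445) = -1/7445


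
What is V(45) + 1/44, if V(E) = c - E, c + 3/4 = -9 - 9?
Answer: -701/11 ≈ -63.727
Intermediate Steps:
c = -75/4 (c = -¾ + (-9 - 9) = -¾ - 18 = -75/4 ≈ -18.750)
V(E) = -75/4 - E
V(45) + 1/44 = (-75/4 - 1*45) + 1/44 = (-75/4 - 45) + 1*(1/44) = -255/4 + 1/44 = -701/11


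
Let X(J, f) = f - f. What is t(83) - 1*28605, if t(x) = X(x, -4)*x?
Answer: -28605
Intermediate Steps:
X(J, f) = 0
t(x) = 0 (t(x) = 0*x = 0)
t(83) - 1*28605 = 0 - 1*28605 = 0 - 28605 = -28605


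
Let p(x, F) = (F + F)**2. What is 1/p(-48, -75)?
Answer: 1/22500 ≈ 4.4444e-5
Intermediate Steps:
p(x, F) = 4*F**2 (p(x, F) = (2*F)**2 = 4*F**2)
1/p(-48, -75) = 1/(4*(-75)**2) = 1/(4*5625) = 1/22500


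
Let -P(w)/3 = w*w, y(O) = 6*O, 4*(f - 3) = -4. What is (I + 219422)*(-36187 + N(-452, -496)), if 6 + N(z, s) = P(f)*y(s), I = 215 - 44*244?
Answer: -100481381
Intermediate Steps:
f = 2 (f = 3 + (¼)*(-4) = 3 - 1 = 2)
I = -10521 (I = 215 - 10736 = -10521)
P(w) = -3*w² (P(w) = -3*w*w = -3*w²)
N(z, s) = -6 - 72*s (N(z, s) = -6 + (-3*2²)*(6*s) = -6 + (-3*4)*(6*s) = -6 - 72*s)
(I + 219422)*(-36187 + N(-452, -496)) = (-10521 + 219422)*(-36187 + (-6 - 72*(-496))) = 208901*(-36187 + (-6 + 35712)) = 208901*(-36187 + 35706) = 208901*(-481) = -100481381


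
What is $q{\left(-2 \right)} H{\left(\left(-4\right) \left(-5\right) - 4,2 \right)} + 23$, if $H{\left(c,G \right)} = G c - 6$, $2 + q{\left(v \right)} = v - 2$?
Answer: $-133$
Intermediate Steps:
$q{\left(v \right)} = -4 + v$ ($q{\left(v \right)} = -2 + \left(v - 2\right) = -2 + \left(-2 + v\right) = -4 + v$)
$H{\left(c,G \right)} = -6 + G c$
$q{\left(-2 \right)} H{\left(\left(-4\right) \left(-5\right) - 4,2 \right)} + 23 = \left(-4 - 2\right) \left(-6 + 2 \left(\left(-4\right) \left(-5\right) - 4\right)\right) + 23 = - 6 \left(-6 + 2 \left(20 - 4\right)\right) + 23 = - 6 \left(-6 + 2 \cdot 16\right) + 23 = - 6 \left(-6 + 32\right) + 23 = \left(-6\right) 26 + 23 = -156 + 23 = -133$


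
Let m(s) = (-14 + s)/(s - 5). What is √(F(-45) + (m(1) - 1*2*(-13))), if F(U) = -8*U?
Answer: 3*√173/2 ≈ 19.729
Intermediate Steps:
m(s) = (-14 + s)/(-5 + s)
√(F(-45) + (m(1) - 1*2*(-13))) = √(-8*(-45) + ((-14 + 1)/(-5 + 1) - 1*2*(-13))) = √(360 + (-13/(-4) - 2*(-13))) = √(360 + (-¼*(-13) + 26)) = √(360 + (13/4 + 26)) = √(360 + 117/4) = √(1557/4) = 3*√173/2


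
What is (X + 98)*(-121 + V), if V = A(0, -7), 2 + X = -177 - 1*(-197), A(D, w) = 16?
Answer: -12180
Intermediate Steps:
X = 18 (X = -2 + (-177 - 1*(-197)) = -2 + (-177 + 197) = -2 + 20 = 18)
V = 16
(X + 98)*(-121 + V) = (18 + 98)*(-121 + 16) = 116*(-105) = -12180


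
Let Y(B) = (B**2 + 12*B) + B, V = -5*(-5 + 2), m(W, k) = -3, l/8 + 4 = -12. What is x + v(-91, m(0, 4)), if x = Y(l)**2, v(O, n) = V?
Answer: 216678415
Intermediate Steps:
l = -128 (l = -32 + 8*(-12) = -32 - 96 = -128)
V = 15 (V = -5*(-3) = 15)
Y(B) = B**2 + 13*B
v(O, n) = 15
x = 216678400 (x = (-128*(13 - 128))**2 = (-128*(-115))**2 = 14720**2 = 216678400)
x + v(-91, m(0, 4)) = 216678400 + 15 = 216678415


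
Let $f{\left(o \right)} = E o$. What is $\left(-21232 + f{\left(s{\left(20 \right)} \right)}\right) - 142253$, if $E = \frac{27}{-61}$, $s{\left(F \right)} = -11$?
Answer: $- \frac{9972288}{61} \approx -1.6348 \cdot 10^{5}$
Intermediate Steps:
$E = - \frac{27}{61}$ ($E = 27 \left(- \frac{1}{61}\right) = - \frac{27}{61} \approx -0.44262$)
$f{\left(o \right)} = - \frac{27 o}{61}$
$\left(-21232 + f{\left(s{\left(20 \right)} \right)}\right) - 142253 = \left(-21232 - - \frac{297}{61}\right) - 142253 = \left(-21232 + \frac{297}{61}\right) - 142253 = - \frac{1294855}{61} - 142253 = - \frac{9972288}{61}$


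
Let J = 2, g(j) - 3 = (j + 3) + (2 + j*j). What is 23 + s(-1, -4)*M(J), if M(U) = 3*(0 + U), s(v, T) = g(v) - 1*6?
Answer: 35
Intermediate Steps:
g(j) = 8 + j + j² (g(j) = 3 + ((j + 3) + (2 + j*j)) = 3 + ((3 + j) + (2 + j²)) = 3 + (5 + j + j²) = 8 + j + j²)
s(v, T) = 2 + v + v² (s(v, T) = (8 + v + v²) - 1*6 = (8 + v + v²) - 6 = 2 + v + v²)
M(U) = 3*U
23 + s(-1, -4)*M(J) = 23 + (2 - 1 + (-1)²)*(3*2) = 23 + (2 - 1 + 1)*6 = 23 + 2*6 = 23 + 12 = 35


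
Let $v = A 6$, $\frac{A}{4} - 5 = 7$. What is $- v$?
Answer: $-288$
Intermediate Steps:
$A = 48$ ($A = 20 + 4 \cdot 7 = 20 + 28 = 48$)
$v = 288$ ($v = 48 \cdot 6 = 288$)
$- v = \left(-1\right) 288 = -288$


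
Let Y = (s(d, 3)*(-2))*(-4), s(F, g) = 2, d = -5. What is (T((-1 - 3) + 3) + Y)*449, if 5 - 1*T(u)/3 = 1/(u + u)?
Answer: 29185/2 ≈ 14593.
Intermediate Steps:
T(u) = 15 - 3/(2*u) (T(u) = 15 - 3/(u + u) = 15 - 3*1/(2*u) = 15 - 3/(2*u))
Y = 16 (Y = (2*(-2))*(-4) = -4*(-4) = 16)
(T((-1 - 3) + 3) + Y)*449 = ((15 - 3/(2*((-1 - 3) + 3))) + 16)*449 = ((15 - 3/(2*(-4 + 3))) + 16)*449 = ((15 - 3/2/(-1)) + 16)*449 = ((15 - 3/2*(-1)) + 16)*449 = ((15 + 3/2) + 16)*449 = (33/2 + 16)*449 = (65/2)*449 = 29185/2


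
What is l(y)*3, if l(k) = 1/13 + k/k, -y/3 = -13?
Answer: 42/13 ≈ 3.2308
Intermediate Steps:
y = 39 (y = -3*(-13) = 39)
l(k) = 14/13 (l(k) = 1*(1/13) + 1 = 1/13 + 1 = 14/13)
l(y)*3 = (14/13)*3 = 42/13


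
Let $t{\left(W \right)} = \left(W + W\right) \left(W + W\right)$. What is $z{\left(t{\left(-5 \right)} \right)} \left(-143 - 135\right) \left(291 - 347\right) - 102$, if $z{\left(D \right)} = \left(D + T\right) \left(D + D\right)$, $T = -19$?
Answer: $252201498$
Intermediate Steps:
$t{\left(W \right)} = 4 W^{2}$ ($t{\left(W \right)} = 2 W 2 W = 4 W^{2}$)
$z{\left(D \right)} = 2 D \left(-19 + D\right)$ ($z{\left(D \right)} = \left(D - 19\right) \left(D + D\right) = \left(-19 + D\right) 2 D = 2 D \left(-19 + D\right)$)
$z{\left(t{\left(-5 \right)} \right)} \left(-143 - 135\right) \left(291 - 347\right) - 102 = 2 \cdot 4 \left(-5\right)^{2} \left(-19 + 4 \left(-5\right)^{2}\right) \left(-143 - 135\right) \left(291 - 347\right) - 102 = 2 \cdot 4 \cdot 25 \left(-19 + 4 \cdot 25\right) \left(\left(-278\right) \left(-56\right)\right) - 102 = 2 \cdot 100 \left(-19 + 100\right) 15568 - 102 = 2 \cdot 100 \cdot 81 \cdot 15568 - 102 = 16200 \cdot 15568 - 102 = 252201600 - 102 = 252201498$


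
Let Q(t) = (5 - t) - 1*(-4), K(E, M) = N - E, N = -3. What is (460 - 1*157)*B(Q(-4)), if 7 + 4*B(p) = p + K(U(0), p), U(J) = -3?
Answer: 909/2 ≈ 454.50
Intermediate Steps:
K(E, M) = -3 - E
Q(t) = 9 - t (Q(t) = (5 - t) + 4 = 9 - t)
B(p) = -7/4 + p/4 (B(p) = -7/4 + (p + (-3 - 1*(-3)))/4 = -7/4 + (p + (-3 + 3))/4 = -7/4 + (p + 0)/4 = -7/4 + p/4)
(460 - 1*157)*B(Q(-4)) = (460 - 1*157)*(-7/4 + (9 - 1*(-4))/4) = (460 - 157)*(-7/4 + (9 + 4)/4) = 303*(-7/4 + (¼)*13) = 303*(-7/4 + 13/4) = 303*(3/2) = 909/2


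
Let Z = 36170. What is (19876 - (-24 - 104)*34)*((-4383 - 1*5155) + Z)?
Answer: 645240096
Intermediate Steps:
(19876 - (-24 - 104)*34)*((-4383 - 1*5155) + Z) = (19876 - (-24 - 104)*34)*((-4383 - 1*5155) + 36170) = (19876 - (-128)*34)*((-4383 - 5155) + 36170) = (19876 - 1*(-4352))*(-9538 + 36170) = (19876 + 4352)*26632 = 24228*26632 = 645240096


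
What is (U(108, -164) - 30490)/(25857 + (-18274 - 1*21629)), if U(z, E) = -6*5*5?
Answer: 15320/7023 ≈ 2.1814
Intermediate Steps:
U(z, E) = -150 (U(z, E) = -30*5 = -150)
(U(108, -164) - 30490)/(25857 + (-18274 - 1*21629)) = (-150 - 30490)/(25857 + (-18274 - 1*21629)) = -30640/(25857 + (-18274 - 21629)) = -30640/(25857 - 39903) = -30640/(-14046) = -30640*(-1/14046) = 15320/7023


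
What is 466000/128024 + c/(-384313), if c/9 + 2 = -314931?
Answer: 67745087441/6150160939 ≈ 11.015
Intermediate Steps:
c = -2834397 (c = -18 + 9*(-314931) = -18 - 2834379 = -2834397)
466000/128024 + c/(-384313) = 466000/128024 - 2834397/(-384313) = 466000*(1/128024) - 2834397*(-1/384313) = 58250/16003 + 2834397/384313 = 67745087441/6150160939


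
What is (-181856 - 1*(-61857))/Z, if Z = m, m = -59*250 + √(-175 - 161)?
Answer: 884992625/108781418 + 119999*I*√21/54390709 ≈ 8.1355 + 0.01011*I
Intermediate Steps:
m = -14750 + 4*I*√21 (m = -14750 + √(-336) = -14750 + 4*I*√21 ≈ -14750.0 + 18.33*I)
Z = -14750 + 4*I*√21 ≈ -14750.0 + 18.33*I
(-181856 - 1*(-61857))/Z = (-181856 - 1*(-61857))/(-14750 + 4*I*√21) = (-181856 + 61857)/(-14750 + 4*I*√21) = -119999/(-14750 + 4*I*√21)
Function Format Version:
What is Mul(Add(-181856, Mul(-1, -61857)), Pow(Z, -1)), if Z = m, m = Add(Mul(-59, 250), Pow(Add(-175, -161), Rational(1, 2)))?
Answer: Add(Rational(884992625, 108781418), Mul(Rational(119999, 54390709), I, Pow(21, Rational(1, 2)))) ≈ Add(8.1355, Mul(0.010110, I))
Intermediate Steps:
m = Add(-14750, Mul(4, I, Pow(21, Rational(1, 2)))) (m = Add(-14750, Pow(-336, Rational(1, 2))) = Add(-14750, Mul(4, I, Pow(21, Rational(1, 2)))) ≈ Add(-14750., Mul(18.330, I)))
Z = Add(-14750, Mul(4, I, Pow(21, Rational(1, 2)))) ≈ Add(-14750., Mul(18.330, I))
Mul(Add(-181856, Mul(-1, -61857)), Pow(Z, -1)) = Mul(Add(-181856, Mul(-1, -61857)), Pow(Add(-14750, Mul(4, I, Pow(21, Rational(1, 2)))), -1)) = Mul(Add(-181856, 61857), Pow(Add(-14750, Mul(4, I, Pow(21, Rational(1, 2)))), -1)) = Mul(-119999, Pow(Add(-14750, Mul(4, I, Pow(21, Rational(1, 2)))), -1))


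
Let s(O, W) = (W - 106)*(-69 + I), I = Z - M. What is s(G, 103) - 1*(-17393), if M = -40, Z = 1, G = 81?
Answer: 17477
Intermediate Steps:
I = 41 (I = 1 - 1*(-40) = 1 + 40 = 41)
s(O, W) = 2968 - 28*W (s(O, W) = (W - 106)*(-69 + 41) = (-106 + W)*(-28) = 2968 - 28*W)
s(G, 103) - 1*(-17393) = (2968 - 28*103) - 1*(-17393) = (2968 - 2884) + 17393 = 84 + 17393 = 17477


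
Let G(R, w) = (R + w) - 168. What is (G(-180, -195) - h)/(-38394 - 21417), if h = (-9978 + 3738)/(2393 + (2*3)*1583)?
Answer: 2150191/237070867 ≈ 0.0090698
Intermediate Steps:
G(R, w) = -168 + R + w
h = -6240/11891 (h = -6240/(2393 + 6*1583) = -6240/(2393 + 9498) = -6240/11891 ≈ -0.52477)
(G(-180, -195) - h)/(-38394 - 21417) = ((-168 - 180 - 195) - 1*(-6240/11891))/(-38394 - 21417) = (-543 + 6240/11891)/(-59811) = -6450573/11891*(-1/59811) = 2150191/237070867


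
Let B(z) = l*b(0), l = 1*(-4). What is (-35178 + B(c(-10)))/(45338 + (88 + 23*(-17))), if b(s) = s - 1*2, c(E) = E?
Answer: -7034/9007 ≈ -0.78095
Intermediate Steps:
b(s) = -2 + s (b(s) = s - 2 = -2 + s)
l = -4
B(z) = 8 (B(z) = -4*(-2 + 0) = -4*(-2) = 8)
(-35178 + B(c(-10)))/(45338 + (88 + 23*(-17))) = (-35178 + 8)/(45338 + (88 + 23*(-17))) = -35170/(45338 + (88 - 391)) = -35170/(45338 - 303) = -35170/45035 = -35170*1/45035 = -7034/9007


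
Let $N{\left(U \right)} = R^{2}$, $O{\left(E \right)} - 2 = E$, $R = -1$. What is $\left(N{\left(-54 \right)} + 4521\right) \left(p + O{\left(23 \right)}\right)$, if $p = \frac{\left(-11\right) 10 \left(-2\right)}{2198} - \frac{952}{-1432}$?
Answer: $\frac{3274248416}{28103} \approx 1.1651 \cdot 10^{5}$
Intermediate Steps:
$O{\left(E \right)} = 2 + E$
$N{\left(U \right)} = 1$ ($N{\left(U \right)} = \left(-1\right)^{2} = 1$)
$p = \frac{150471}{196721}$ ($p = \left(-110\right) \left(-2\right) \frac{1}{2198} - - \frac{119}{179} = 220 \cdot \frac{1}{2198} + \frac{119}{179} = \frac{110}{1099} + \frac{119}{179} = \frac{150471}{196721} \approx 0.7649$)
$\left(N{\left(-54 \right)} + 4521\right) \left(p + O{\left(23 \right)}\right) = \left(1 + 4521\right) \left(\frac{150471}{196721} + \left(2 + 23\right)\right) = 4522 \left(\frac{150471}{196721} + 25\right) = 4522 \cdot \frac{5068496}{196721} = \frac{3274248416}{28103}$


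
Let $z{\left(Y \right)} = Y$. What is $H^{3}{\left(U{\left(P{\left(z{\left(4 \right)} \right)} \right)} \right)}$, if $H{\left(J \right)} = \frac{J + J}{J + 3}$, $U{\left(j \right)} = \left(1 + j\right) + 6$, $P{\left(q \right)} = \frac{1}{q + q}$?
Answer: $\frac{54872}{19683} \approx 2.7878$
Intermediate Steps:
$P{\left(q \right)} = \frac{1}{2 q}$
$U{\left(j \right)} = 7 + j$
$H{\left(J \right)} = \frac{2 J}{3 + J}$
$H^{3}{\left(U{\left(P{\left(z{\left(4 \right)} \right)} \right)} \right)} = \left(\frac{2 \left(7 + \frac{1}{2 \cdot 4}\right)}{3 + \left(7 + \frac{1}{2 \cdot 4}\right)}\right)^{3} = \left(\frac{2 \left(7 + \frac{1}{2} \cdot \frac{1}{4}\right)}{3 + \left(7 + \frac{1}{2} \cdot \frac{1}{4}\right)}\right)^{3} = \left(\frac{2 \left(7 + \frac{1}{8}\right)}{3 + \left(7 + \frac{1}{8}\right)}\right)^{3} = \left(2 \cdot \frac{57}{8} \frac{1}{3 + \frac{57}{8}}\right)^{3} = \left(2 \cdot \frac{57}{8} \frac{1}{\frac{81}{8}}\right)^{3} = \left(2 \cdot \frac{57}{8} \cdot \frac{8}{81}\right)^{3} = \left(\frac{38}{27}\right)^{3} = \frac{54872}{19683}$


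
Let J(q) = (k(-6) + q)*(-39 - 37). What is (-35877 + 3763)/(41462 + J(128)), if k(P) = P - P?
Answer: -16057/15867 ≈ -1.0120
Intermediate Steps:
k(P) = 0
J(q) = -76*q (J(q) = (0 + q)*(-39 - 37) = q*(-76) = -76*q)
(-35877 + 3763)/(41462 + J(128)) = (-35877 + 3763)/(41462 - 76*128) = -32114/(41462 - 9728) = -32114/31734 = -32114*1/31734 = -16057/15867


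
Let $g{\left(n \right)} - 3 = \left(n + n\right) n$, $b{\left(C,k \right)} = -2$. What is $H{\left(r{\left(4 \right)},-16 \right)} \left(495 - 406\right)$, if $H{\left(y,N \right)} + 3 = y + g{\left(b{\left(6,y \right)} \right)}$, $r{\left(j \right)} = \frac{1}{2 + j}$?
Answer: $\frac{4361}{6} \approx 726.83$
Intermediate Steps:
$g{\left(n \right)} = 3 + 2 n^{2}$ ($g{\left(n \right)} = 3 + \left(n + n\right) n = 3 + 2 n n = 3 + 2 n^{2}$)
$H{\left(y,N \right)} = 8 + y$ ($H{\left(y,N \right)} = -3 + \left(y + \left(3 + 2 \left(-2\right)^{2}\right)\right) = -3 + \left(y + \left(3 + 2 \cdot 4\right)\right) = -3 + \left(y + \left(3 + 8\right)\right) = -3 + \left(y + 11\right) = -3 + \left(11 + y\right) = 8 + y$)
$H{\left(r{\left(4 \right)},-16 \right)} \left(495 - 406\right) = \left(8 + \frac{1}{2 + 4}\right) \left(495 - 406\right) = \left(8 + \frac{1}{6}\right) 89 = \frac{49}{6} \cdot 89 = \frac{4361}{6}$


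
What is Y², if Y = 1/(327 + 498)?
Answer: 1/680625 ≈ 1.4692e-6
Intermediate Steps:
Y = 1/825 ≈ 0.0012121
Y² = (1/825)² = 1/680625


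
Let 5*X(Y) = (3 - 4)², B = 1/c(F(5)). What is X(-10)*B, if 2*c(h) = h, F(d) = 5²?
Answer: 2/125 ≈ 0.016000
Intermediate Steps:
F(d) = 25
c(h) = h/2
B = 2/25 (B = 1/((½)*25) = 1/(25/2) = 2/25 ≈ 0.080000)
X(Y) = ⅕ (X(Y) = (3 - 4)²/5 = (⅕)*(-1)² = (⅕)*1 = ⅕)
X(-10)*B = (⅕)*(2/25) = 2/125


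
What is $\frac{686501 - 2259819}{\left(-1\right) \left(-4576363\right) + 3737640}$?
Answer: $- \frac{1573318}{8314003} \approx -0.18924$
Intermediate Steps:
$\frac{686501 - 2259819}{\left(-1\right) \left(-4576363\right) + 3737640} = - \frac{1573318}{4576363 + 3737640} = - \frac{1573318}{8314003}$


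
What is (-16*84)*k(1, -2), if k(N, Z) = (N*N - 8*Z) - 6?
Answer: -14784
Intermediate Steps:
k(N, Z) = -6 + N² - 8*Z (k(N, Z) = (N² - 8*Z) - 6 = -6 + N² - 8*Z)
(-16*84)*k(1, -2) = (-16*84)*(-6 + 1² - 8*(-2)) = -1344*(-6 + 1 + 16) = -1344*11 = -14784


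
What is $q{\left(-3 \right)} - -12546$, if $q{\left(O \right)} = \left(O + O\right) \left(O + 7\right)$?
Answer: $12522$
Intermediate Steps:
$q{\left(O \right)} = 2 O \left(7 + O\right)$
$q{\left(-3 \right)} - -12546 = 2 \left(-3\right) \left(7 - 3\right) - -12546 = 2 \left(-3\right) 4 + 12546 = -24 + 12546 = 12522$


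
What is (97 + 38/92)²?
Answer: 20079361/2116 ≈ 9489.3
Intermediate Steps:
(97 + 38/92)² = (97 + 38*(1/92))² = (97 + 19/46)² = (4481/46)² = 20079361/2116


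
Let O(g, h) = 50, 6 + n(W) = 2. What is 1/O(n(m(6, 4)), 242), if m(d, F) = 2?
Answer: 1/50 ≈ 0.020000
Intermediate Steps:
n(W) = -4 (n(W) = -6 + 2 = -4)
1/O(n(m(6, 4)), 242) = 1/50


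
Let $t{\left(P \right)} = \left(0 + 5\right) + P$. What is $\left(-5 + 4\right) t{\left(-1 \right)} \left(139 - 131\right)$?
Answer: $-32$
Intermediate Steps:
$t{\left(P \right)} = 5 + P$
$\left(-5 + 4\right) t{\left(-1 \right)} \left(139 - 131\right) = \left(-5 + 4\right) \left(5 - 1\right) \left(139 - 131\right) = \left(-1\right) 4 \cdot 8 = \left(-4\right) 8 = -32$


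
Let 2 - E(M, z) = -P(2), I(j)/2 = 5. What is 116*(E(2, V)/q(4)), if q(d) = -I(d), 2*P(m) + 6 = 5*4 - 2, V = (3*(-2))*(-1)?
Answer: -464/5 ≈ -92.800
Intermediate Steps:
V = 6 (V = -6*(-1) = 6)
P(m) = 6 (P(m) = -3 + (5*4 - 2)/2 = -3 + (20 - 2)/2 = -3 + (1/2)*18 = -3 + 9 = 6)
I(j) = 10 (I(j) = 2*5 = 10)
q(d) = -10 (q(d) = -1*10 = -10)
E(M, z) = 8 (E(M, z) = 2 - (-1)*6 = 2 - 1*(-6) = 2 + 6 = 8)
116*(E(2, V)/q(4)) = 116*(8/(-10)) = 116*(8*(-1/10)) = 116*(-4/5) = -464/5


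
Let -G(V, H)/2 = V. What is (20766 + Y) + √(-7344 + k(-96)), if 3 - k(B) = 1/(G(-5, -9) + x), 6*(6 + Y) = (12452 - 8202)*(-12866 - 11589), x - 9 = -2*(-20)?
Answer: -51904595/3 + 4*I*√1597130/59 ≈ -1.7302e+7 + 85.68*I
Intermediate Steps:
G(V, H) = -2*V
x = 49 (x = 9 - 2*(-20) = 9 + 40 = 49)
Y = -51966893/3 (Y = -6 + ((12452 - 8202)*(-12866 - 11589))/6 = -6 + (4250*(-24455))/6 = -6 + (⅙)*(-103933750) = -6 - 51966875/3 = -51966893/3 ≈ -1.7322e+7)
k(B) = 176/59 (k(B) = 3 - 1/(-2*(-5) + 49) = 3 - 1/(10 + 49) = 3 - 1/59 = 176/59)
(20766 + Y) + √(-7344 + k(-96)) = (20766 - 51966893/3) + √(-7344 + 176/59) = -51904595/3 + √(-433120/59) = -51904595/3 + 4*I*√1597130/59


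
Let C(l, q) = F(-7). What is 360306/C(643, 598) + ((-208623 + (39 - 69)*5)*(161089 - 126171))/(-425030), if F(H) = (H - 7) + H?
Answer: -8701881/1487605 ≈ -5.8496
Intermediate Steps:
F(H) = -7 + 2*H (F(H) = (-7 + H) + H = -7 + 2*H)
C(l, q) = -21 (C(l, q) = -7 + 2*(-7) = -7 - 14 = -21)
360306/C(643, 598) + ((-208623 + (39 - 69)*5)*(161089 - 126171))/(-425030) = 360306/(-21) + ((-208623 + (39 - 69)*5)*(161089 - 126171))/(-425030) = 360306*(-1/21) + ((-208623 - 30*5)*34918)*(-1/425030) = -120102/7 + ((-208623 - 150)*34918)*(-1/425030) = -120102/7 - 208773*34918*(-1/425030) = -120102/7 - 7289935614*(-1/425030) = -120102/7 + 3644967807/212515 = -8701881/1487605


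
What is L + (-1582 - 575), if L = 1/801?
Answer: -1727756/801 ≈ -2157.0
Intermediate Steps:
L = 1/801 ≈ 0.0012484
L + (-1582 - 575) = 1/801 + (-1582 - 575) = 1/801 - 2157 = -1727756/801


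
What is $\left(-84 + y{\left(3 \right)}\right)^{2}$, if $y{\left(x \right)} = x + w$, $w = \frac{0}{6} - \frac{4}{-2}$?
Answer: $6241$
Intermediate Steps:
$w = 2$ ($w = 0 \cdot \frac{1}{6} - -2 = 0 + 2 = 2$)
$y{\left(x \right)} = 2 + x$ ($y{\left(x \right)} = x + 2 = 2 + x$)
$\left(-84 + y{\left(3 \right)}\right)^{2} = \left(-84 + \left(2 + 3\right)\right)^{2} = \left(-84 + 5\right)^{2} = \left(-79\right)^{2} = 6241$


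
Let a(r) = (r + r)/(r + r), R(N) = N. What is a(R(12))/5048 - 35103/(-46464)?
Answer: 7385267/9772928 ≈ 0.75569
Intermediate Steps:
a(r) = 1 (a(r) = (2*r)/((2*r)) = (2*r)*(1/(2*r)) = 1)
a(R(12))/5048 - 35103/(-46464) = 1/5048 - 35103/(-46464) = 1*(1/5048) - 35103*(-1/46464) = 1/5048 + 11701/15488 = 7385267/9772928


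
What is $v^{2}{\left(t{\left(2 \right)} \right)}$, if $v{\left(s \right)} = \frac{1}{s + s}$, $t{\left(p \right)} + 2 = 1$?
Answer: $\frac{1}{4} \approx 0.25$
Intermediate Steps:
$t{\left(p \right)} = -1$ ($t{\left(p \right)} = -2 + 1 = -1$)
$v{\left(s \right)} = \frac{1}{2 s}$
$v^{2}{\left(t{\left(2 \right)} \right)} = \left(\frac{1}{2 \left(-1\right)}\right)^{2} = \left(\frac{1}{2} \left(-1\right)\right)^{2} = \left(- \frac{1}{2}\right)^{2} = \frac{1}{4}$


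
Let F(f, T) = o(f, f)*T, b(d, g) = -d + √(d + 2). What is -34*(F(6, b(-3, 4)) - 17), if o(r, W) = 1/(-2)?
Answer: 629 + 17*I ≈ 629.0 + 17.0*I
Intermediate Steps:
o(r, W) = -½
b(d, g) = √(2 + d) - d (b(d, g) = -d + √(2 + d) = √(2 + d) - d)
F(f, T) = -T/2
-34*(F(6, b(-3, 4)) - 17) = -34*(-(√(2 - 3) - 1*(-3))/2 - 17) = -34*(-(√(-1) + 3)/2 - 17) = -34*(-(I + 3)/2 - 17) = -34*(-(3 + I)/2 - 17) = -34*((-3/2 - I/2) - 17) = -34*(-37/2 - I/2) = 629 + 17*I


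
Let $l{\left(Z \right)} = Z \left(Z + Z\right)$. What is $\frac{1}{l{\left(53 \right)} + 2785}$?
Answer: $\frac{1}{8403} \approx 0.00011901$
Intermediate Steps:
$l{\left(Z \right)} = 2 Z^{2}$ ($l{\left(Z \right)} = Z 2 Z = 2 Z^{2}$)
$\frac{1}{l{\left(53 \right)} + 2785} = \frac{1}{2 \cdot 53^{2} + 2785} = \frac{1}{2 \cdot 2809 + 2785} = \frac{1}{5618 + 2785} = \frac{1}{8403}$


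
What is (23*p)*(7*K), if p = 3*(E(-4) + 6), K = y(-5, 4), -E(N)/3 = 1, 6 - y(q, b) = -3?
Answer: 13041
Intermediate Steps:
y(q, b) = 9 (y(q, b) = 6 - 1*(-3) = 6 + 3 = 9)
E(N) = -3 (E(N) = -3*1 = -3)
K = 9
p = 9 (p = 3*(-3 + 6) = 3*3 = 9)
(23*p)*(7*K) = (23*9)*(7*9) = 207*63 = 13041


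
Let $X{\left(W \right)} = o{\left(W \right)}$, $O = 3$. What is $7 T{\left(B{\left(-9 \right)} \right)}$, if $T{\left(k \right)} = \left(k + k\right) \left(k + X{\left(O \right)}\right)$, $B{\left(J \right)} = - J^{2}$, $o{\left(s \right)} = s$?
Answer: $88452$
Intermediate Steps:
$X{\left(W \right)} = W$
$T{\left(k \right)} = 2 k \left(3 + k\right)$ ($T{\left(k \right)} = \left(k + k\right) \left(k + 3\right) = 2 k \left(3 + k\right)$)
$7 T{\left(B{\left(-9 \right)} \right)} = 7 \cdot 2 \left(- \left(-9\right)^{2}\right) \left(3 - \left(-9\right)^{2}\right) = 7 \cdot 2 \left(\left(-1\right) 81\right) \left(3 - 81\right) = 7 \cdot 2 \left(-81\right) \left(3 - 81\right) = 7 \cdot 2 \left(-81\right) \left(-78\right) = 7 \cdot 12636 = 88452$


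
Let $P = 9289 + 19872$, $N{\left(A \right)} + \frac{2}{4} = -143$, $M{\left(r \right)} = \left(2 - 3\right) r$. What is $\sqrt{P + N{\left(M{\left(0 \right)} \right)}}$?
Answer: $\frac{\sqrt{116070}}{2} \approx 170.35$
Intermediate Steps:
$M{\left(r \right)} = - r$
$N{\left(A \right)} = - \frac{287}{2}$ ($N{\left(A \right)} = - \frac{1}{2} - 143 = - \frac{287}{2}$)
$P = 29161$
$\sqrt{P + N{\left(M{\left(0 \right)} \right)}} = \sqrt{29161 - \frac{287}{2}} = \sqrt{\frac{58035}{2}} = \frac{\sqrt{116070}}{2}$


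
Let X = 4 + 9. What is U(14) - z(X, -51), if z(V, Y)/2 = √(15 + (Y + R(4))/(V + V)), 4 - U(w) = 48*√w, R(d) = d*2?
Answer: 4 - 48*√14 - √9022/13 ≈ -182.91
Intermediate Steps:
R(d) = 2*d
U(w) = 4 - 48*√w
X = 13
z(V, Y) = 2*√(15 + (8 + Y)/(2*V)) (z(V, Y) = 2*√(15 + (Y + 2*4)/(V + V)) = 2*√(15 + (Y + 8)/((2*V))) = 2*√(15 + (8 + Y)*(1/(2*V))) = 2*√(15 + (8 + Y)/(2*V)))
U(14) - z(X, -51) = (4 - 48*√14) - √2*√((8 - 51 + 30*13)/13) = (4 - 48*√14) - √2*√((8 - 51 + 390)/13) = (4 - 48*√14) - √2*√((1/13)*347) = (4 - 48*√14) - √2*√(347/13) = (4 - 48*√14) - √2*√4511/13 = (4 - 48*√14) - √9022/13 = 4 - 48*√14 - √9022/13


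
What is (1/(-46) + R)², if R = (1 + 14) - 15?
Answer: 1/2116 ≈ 0.00047259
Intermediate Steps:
R = 0 (R = 15 - 15 = 0)
(1/(-46) + R)² = (1/(-46) + 0)² = (-1/46 + 0)² = (-1/46)² = 1/2116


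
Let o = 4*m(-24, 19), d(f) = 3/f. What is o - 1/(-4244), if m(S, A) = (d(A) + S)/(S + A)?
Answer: 7690223/403180 ≈ 19.074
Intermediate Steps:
m(S, A) = (S + 3/A)/(A + S) (m(S, A) = (3/A + S)/(S + A) = (S + 3/A)/(A + S))
o = 1812/95 (o = 4*((3 + 19*(-24))/(19*(19 - 24))) = 4*((1/19)*(3 - 456)/(-5)) = 4*((1/19)*(-⅕)*(-453)) = 4*(453/95) = 1812/95 ≈ 19.074)
o - 1/(-4244) = 1812/95 - 1/(-4244) = 1812/95 - 1*(-1/4244) = 1812/95 + 1/4244 = 7690223/403180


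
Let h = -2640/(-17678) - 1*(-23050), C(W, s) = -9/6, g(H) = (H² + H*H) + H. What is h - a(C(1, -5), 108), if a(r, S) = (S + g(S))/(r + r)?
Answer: 273108742/8839 ≈ 30898.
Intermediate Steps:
g(H) = H + 2*H² (g(H) = (H² + H²) + H = 2*H² + H = H + 2*H²)
C(W, s) = -3/2 (C(W, s) = -9*⅙ = -3/2)
a(r, S) = (S + S*(1 + 2*S))/(2*r) (a(r, S) = (S + S*(1 + 2*S))/(r + r) = (S + S*(1 + 2*S))/((2*r)) = (S + S*(1 + 2*S))*(1/(2*r)) = (S + S*(1 + 2*S))/(2*r))
h = 203740270/8839 (h = -2640*(-1/17678) + 23050 = 1320/8839 + 23050 = 203740270/8839 ≈ 23050.)
h - a(C(1, -5), 108) = 203740270/8839 - 108*(1 + 108)/(-3/2) = 203740270/8839 - 108*(-2)*109/3 = 203740270/8839 - 1*(-7848) = 203740270/8839 + 7848 = 273108742/8839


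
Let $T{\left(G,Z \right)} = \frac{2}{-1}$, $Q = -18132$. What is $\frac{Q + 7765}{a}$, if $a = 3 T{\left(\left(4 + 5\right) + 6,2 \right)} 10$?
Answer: $\frac{10367}{60} \approx 172.78$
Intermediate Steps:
$T{\left(G,Z \right)} = -2$ ($T{\left(G,Z \right)} = 2 \left(-1\right) = -2$)
$a = -60$ ($a = 3 \left(-2\right) 10 = \left(-6\right) 10 = -60$)
$\frac{Q + 7765}{a} = \frac{-18132 + 7765}{-60} = \left(-10367\right) \left(- \frac{1}{60}\right) = \frac{10367}{60}$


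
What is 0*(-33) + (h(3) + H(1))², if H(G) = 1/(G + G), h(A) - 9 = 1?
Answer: 441/4 ≈ 110.25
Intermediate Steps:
h(A) = 10 (h(A) = 9 + 1 = 10)
H(G) = 1/(2*G)
0*(-33) + (h(3) + H(1))² = 0*(-33) + (10 + (½)/1)² = 0 + (10 + (½)*1)² = 0 + (10 + ½)² = 0 + (21/2)² = 0 + 441/4 = 441/4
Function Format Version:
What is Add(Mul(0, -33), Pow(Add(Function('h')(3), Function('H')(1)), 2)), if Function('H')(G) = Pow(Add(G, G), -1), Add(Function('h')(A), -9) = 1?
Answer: Rational(441, 4) ≈ 110.25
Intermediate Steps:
Function('h')(A) = 10 (Function('h')(A) = Add(9, 1) = 10)
Function('H')(G) = Mul(Rational(1, 2), Pow(G, -1)) (Function('H')(G) = Pow(Mul(2, G), -1) = Mul(Rational(1, 2), Pow(G, -1)))
Add(Mul(0, -33), Pow(Add(Function('h')(3), Function('H')(1)), 2)) = Add(Mul(0, -33), Pow(Add(10, Mul(Rational(1, 2), Pow(1, -1))), 2)) = Add(0, Pow(Add(10, Mul(Rational(1, 2), 1)), 2)) = Add(0, Pow(Add(10, Rational(1, 2)), 2)) = Add(0, Pow(Rational(21, 2), 2)) = Add(0, Rational(441, 4)) = Rational(441, 4)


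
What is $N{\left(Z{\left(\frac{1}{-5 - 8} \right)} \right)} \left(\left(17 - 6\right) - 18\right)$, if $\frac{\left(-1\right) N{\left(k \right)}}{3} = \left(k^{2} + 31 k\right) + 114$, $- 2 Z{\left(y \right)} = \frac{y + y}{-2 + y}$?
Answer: $\frac{575890}{243} \approx 2369.9$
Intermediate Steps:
$Z{\left(y \right)} = - \frac{y}{-2 + y}$ ($Z{\left(y \right)} = - \frac{\left(y + y\right) \frac{1}{-2 + y}}{2} = - \frac{2 y \frac{1}{-2 + y}}{2} = - \frac{y}{-2 + y}$)
$N{\left(k \right)} = -342 - 93 k - 3 k^{2}$ ($N{\left(k \right)} = - 3 \left(\left(k^{2} + 31 k\right) + 114\right) = - 3 \left(114 + k^{2} + 31 k\right) = -342 - 93 k - 3 k^{2}$)
$N{\left(Z{\left(\frac{1}{-5 - 8} \right)} \right)} \left(\left(17 - 6\right) - 18\right) = \left(-342 - 93 \left(- \frac{1}{\left(-5 - 8\right) \left(-2 + \frac{1}{-5 - 8}\right)}\right) - 3 \left(- \frac{1}{\left(-5 - 8\right) \left(-2 + \frac{1}{-5 - 8}\right)}\right)^{2}\right) \left(\left(17 - 6\right) - 18\right) = \left(-342 - 93 \left(- \frac{1}{\left(-13\right) \left(-2 + \frac{1}{-13}\right)}\right) - 3 \left(- \frac{1}{\left(-13\right) \left(-2 + \frac{1}{-13}\right)}\right)^{2}\right) \left(11 - 18\right) = \left(-342 - 93 \left(\left(-1\right) \left(- \frac{1}{13}\right) \frac{1}{-2 - \frac{1}{13}}\right) - 3 \left(\left(-1\right) \left(- \frac{1}{13}\right) \frac{1}{-2 - \frac{1}{13}}\right)^{2}\right) \left(-7\right) = \left(-342 - 93 \left(\left(-1\right) \left(- \frac{1}{13}\right) \frac{1}{- \frac{27}{13}}\right) - 3 \left(\left(-1\right) \left(- \frac{1}{13}\right) \frac{1}{- \frac{27}{13}}\right)^{2}\right) \left(-7\right) = \left(-342 - 93 \left(\left(-1\right) \left(- \frac{1}{13}\right) \left(- \frac{13}{27}\right)\right) - 3 \left(\left(-1\right) \left(- \frac{1}{13}\right) \left(- \frac{13}{27}\right)\right)^{2}\right) \left(-7\right) = \left(-342 - - \frac{31}{9} - 3 \left(- \frac{1}{27}\right)^{2}\right) \left(-7\right) = \left(-342 + \frac{31}{9} - \frac{1}{243}\right) \left(-7\right) = \left(- \frac{82270}{243}\right) \left(-7\right) = \frac{575890}{243}$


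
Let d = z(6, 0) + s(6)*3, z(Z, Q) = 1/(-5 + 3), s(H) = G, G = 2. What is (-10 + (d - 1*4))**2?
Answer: 289/4 ≈ 72.250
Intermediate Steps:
s(H) = 2
z(Z, Q) = -1/2 (z(Z, Q) = 1/(-2) = -1/2)
d = 11/2 (d = -1/2 + 2*3 = -1/2 + 6 = 11/2 ≈ 5.5000)
(-10 + (d - 1*4))**2 = (-10 + (11/2 - 1*4))**2 = (-10 + (11/2 - 4))**2 = (-10 + 3/2)**2 = (-17/2)**2 = 289/4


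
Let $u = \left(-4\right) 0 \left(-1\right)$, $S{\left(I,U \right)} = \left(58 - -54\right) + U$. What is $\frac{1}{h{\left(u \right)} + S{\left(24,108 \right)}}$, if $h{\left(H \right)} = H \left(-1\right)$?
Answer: $\frac{1}{220} \approx 0.0045455$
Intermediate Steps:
$S{\left(I,U \right)} = 112 + U$ ($S{\left(I,U \right)} = \left(58 + 54\right) + U = 112 + U$)
$u = 0$ ($u = 0 \left(-1\right) = 0$)
$h{\left(H \right)} = - H$
$\frac{1}{h{\left(u \right)} + S{\left(24,108 \right)}} = \frac{1}{\left(-1\right) 0 + \left(112 + 108\right)} = \frac{1}{0 + 220} = \frac{1}{220}$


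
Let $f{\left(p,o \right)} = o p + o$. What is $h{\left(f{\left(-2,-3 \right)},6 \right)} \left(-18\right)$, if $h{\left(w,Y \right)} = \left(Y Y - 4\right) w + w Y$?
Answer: $-2052$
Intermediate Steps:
$f{\left(p,o \right)} = o + o p$
$h{\left(w,Y \right)} = Y w + w \left(-4 + Y^{2}\right)$ ($h{\left(w,Y \right)} = \left(Y^{2} - 4\right) w + Y w = \left(-4 + Y^{2}\right) w + Y w = w \left(-4 + Y^{2}\right) + Y w = Y w + w \left(-4 + Y^{2}\right)$)
$h{\left(f{\left(-2,-3 \right)},6 \right)} \left(-18\right) = - 3 \left(1 - 2\right) \left(-4 + 6 + 6^{2}\right) \left(-18\right) = \left(-3\right) \left(-1\right) \left(-4 + 6 + 36\right) \left(-18\right) = 3 \cdot 38 \left(-18\right) = 114 \left(-18\right) = -2052$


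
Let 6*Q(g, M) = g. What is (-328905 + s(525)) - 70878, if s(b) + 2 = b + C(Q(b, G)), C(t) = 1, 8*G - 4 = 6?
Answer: -399259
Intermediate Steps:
G = 5/4 (G = ½ + (⅛)*6 = ½ + ¾ = 5/4 ≈ 1.2500)
Q(g, M) = g/6
s(b) = -1 + b (s(b) = -2 + (b + 1) = -2 + (1 + b) = -1 + b)
(-328905 + s(525)) - 70878 = (-328905 + (-1 + 525)) - 70878 = (-328905 + 524) - 70878 = -328381 - 70878 = -399259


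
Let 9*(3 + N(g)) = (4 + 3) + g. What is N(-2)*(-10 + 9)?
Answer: 22/9 ≈ 2.4444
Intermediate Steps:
N(g) = -20/9 + g/9 (N(g) = -3 + ((4 + 3) + g)/9 = -3 + (7 + g)/9 = -3 + (7/9 + g/9) = -20/9 + g/9)
N(-2)*(-10 + 9) = (-20/9 + (1/9)*(-2))*(-10 + 9) = (-20/9 - 2/9)*(-1) = -22/9*(-1) = 22/9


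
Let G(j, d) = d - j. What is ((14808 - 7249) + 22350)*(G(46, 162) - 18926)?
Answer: -562588290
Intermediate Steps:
((14808 - 7249) + 22350)*(G(46, 162) - 18926) = ((14808 - 7249) + 22350)*((162 - 1*46) - 18926) = (7559 + 22350)*((162 - 46) - 18926) = 29909*(116 - 18926) = 29909*(-18810) = -562588290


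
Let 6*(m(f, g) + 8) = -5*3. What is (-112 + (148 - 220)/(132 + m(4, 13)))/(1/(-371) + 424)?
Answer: -1127840/4247181 ≈ -0.26555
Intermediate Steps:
m(f, g) = -21/2 (m(f, g) = -8 + (-5*3)/6 = -8 + (⅙)*(-15) = -8 - 5/2 = -21/2)
(-112 + (148 - 220)/(132 + m(4, 13)))/(1/(-371) + 424) = (-112 + (148 - 220)/(132 - 21/2))/(1/(-371) + 424) = (-112 - 72/243/2)/(-1/371 + 424) = (-112 - 72*2/243)/(157303/371) = (-112 - 16/27)*(371/157303) = -3040/27*371/157303 = -1127840/4247181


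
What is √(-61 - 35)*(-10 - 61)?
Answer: -284*I*√6 ≈ -695.66*I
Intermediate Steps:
√(-61 - 35)*(-10 - 61) = √(-96)*(-71) = (4*I*√6)*(-71) = -284*I*√6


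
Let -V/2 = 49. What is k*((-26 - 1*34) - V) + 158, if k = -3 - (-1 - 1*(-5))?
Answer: -108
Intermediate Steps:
V = -98 (V = -2*49 = -98)
k = -7 (k = -3 - (-1 + 5) = -3 - 1*4 = -3 - 4 = -7)
k*((-26 - 1*34) - V) + 158 = -7*((-26 - 1*34) - 1*(-98)) + 158 = -7*((-26 - 34) + 98) + 158 = -7*(-60 + 98) + 158 = -7*38 + 158 = -266 + 158 = -108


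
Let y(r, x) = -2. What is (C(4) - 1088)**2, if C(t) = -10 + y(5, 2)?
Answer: 1210000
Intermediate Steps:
C(t) = -12 (C(t) = -10 - 2 = -12)
(C(4) - 1088)**2 = (-12 - 1088)**2 = (-1100)**2 = 1210000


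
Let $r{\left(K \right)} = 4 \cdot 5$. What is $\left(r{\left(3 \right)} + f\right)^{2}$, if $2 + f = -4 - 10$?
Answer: $16$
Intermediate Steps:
$r{\left(K \right)} = 20$
$f = -16$ ($f = -2 - 14 = -16$)
$\left(r{\left(3 \right)} + f\right)^{2} = \left(20 - 16\right)^{2} = 4^{2} = 16$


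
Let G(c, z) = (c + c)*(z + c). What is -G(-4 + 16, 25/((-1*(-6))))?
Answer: -388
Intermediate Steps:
G(c, z) = 2*c*(c + z) (G(c, z) = (2*c)*(c + z) = 2*c*(c + z))
-G(-4 + 16, 25/((-1*(-6)))) = -2*(-4 + 16)*((-4 + 16) + 25/((-1*(-6)))) = -2*12*(12 + 25/6) = -2*12*97/6 = -1*388 = -388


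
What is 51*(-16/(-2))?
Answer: 408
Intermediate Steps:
51*(-16/(-2)) = 51*(-16*(-1)/2) = 51*(-4*(-2)) = 51*8 = 408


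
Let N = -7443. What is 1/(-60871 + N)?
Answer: -1/68314 ≈ -1.4638e-5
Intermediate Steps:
1/(-60871 + N) = 1/(-60871 - 7443) = 1/(-68314) = -1/68314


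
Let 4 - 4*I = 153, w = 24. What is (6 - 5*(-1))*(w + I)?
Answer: -583/4 ≈ -145.75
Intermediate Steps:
I = -149/4 (I = 1 - 1/4*153 = 1 - 153/4 = -149/4 ≈ -37.250)
(6 - 5*(-1))*(w + I) = (6 - 5*(-1))*(24 - 149/4) = (6 + 5)*(-53/4) = 11*(-53/4) = -583/4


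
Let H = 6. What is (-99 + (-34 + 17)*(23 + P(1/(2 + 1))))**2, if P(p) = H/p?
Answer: 633616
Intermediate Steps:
P(p) = 6/p
(-99 + (-34 + 17)*(23 + P(1/(2 + 1))))**2 = (-99 + (-34 + 17)*(23 + 6/(1/(2 + 1))))**2 = (-99 - 17*(23 + 6/(1/3)))**2 = (-99 - 17*(23 + 6*3))**2 = (-99 - 17*(23 + 18))**2 = (-99 - 17*41)**2 = (-99 - 697)**2 = (-796)**2 = 633616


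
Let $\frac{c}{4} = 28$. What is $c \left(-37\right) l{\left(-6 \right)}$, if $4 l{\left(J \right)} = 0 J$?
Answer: $0$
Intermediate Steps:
$c = 112$ ($c = 4 \cdot 28 = 112$)
$l{\left(J \right)} = 0$ ($l{\left(J \right)} = \frac{0 J}{4} = \frac{1}{4} \cdot 0 = 0$)
$c \left(-37\right) l{\left(-6 \right)} = 112 \left(-37\right) 0 = \left(-4144\right) 0 = 0$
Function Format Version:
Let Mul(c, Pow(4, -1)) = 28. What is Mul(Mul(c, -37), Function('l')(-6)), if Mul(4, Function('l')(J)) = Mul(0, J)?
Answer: 0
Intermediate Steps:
c = 112 (c = Mul(4, 28) = 112)
Function('l')(J) = 0 (Function('l')(J) = Mul(Rational(1, 4), Mul(0, J)) = Mul(Rational(1, 4), 0) = 0)
Mul(Mul(c, -37), Function('l')(-6)) = Mul(Mul(112, -37), 0) = Mul(-4144, 0) = 0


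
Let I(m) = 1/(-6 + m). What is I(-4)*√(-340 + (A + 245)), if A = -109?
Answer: -I*√51/5 ≈ -1.4283*I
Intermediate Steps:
I(-4)*√(-340 + (A + 245)) = √(-340 + (-109 + 245))/(-6 - 4) = √(-340 + 136)/(-10) = -I*√51/5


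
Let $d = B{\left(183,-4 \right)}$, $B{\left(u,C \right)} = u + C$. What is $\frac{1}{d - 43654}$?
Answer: $- \frac{1}{43475} \approx -2.3002 \cdot 10^{-5}$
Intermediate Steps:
$B{\left(u,C \right)} = C + u$
$d = 179$ ($d = -4 + 183 = 179$)
$\frac{1}{d - 43654} = \frac{1}{179 - 43654} = \frac{1}{-43475} = - \frac{1}{43475}$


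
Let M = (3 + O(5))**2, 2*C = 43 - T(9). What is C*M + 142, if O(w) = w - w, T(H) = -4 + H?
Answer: 313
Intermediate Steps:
C = 19 (C = (43 - (-4 + 9))/2 = (43 - 1*5)/2 = (43 - 5)/2 = (1/2)*38 = 19)
O(w) = 0
M = 9 (M = (3 + 0)**2 = 3**2 = 9)
C*M + 142 = 19*9 + 142 = 171 + 142 = 313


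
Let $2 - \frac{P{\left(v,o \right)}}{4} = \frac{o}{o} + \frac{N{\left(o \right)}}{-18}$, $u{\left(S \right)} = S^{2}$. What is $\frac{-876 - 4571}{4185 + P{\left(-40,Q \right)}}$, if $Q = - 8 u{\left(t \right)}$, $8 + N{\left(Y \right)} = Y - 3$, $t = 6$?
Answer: $- \frac{49023}{37103} \approx -1.3213$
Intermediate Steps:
$N{\left(Y \right)} = -11 + Y$ ($N{\left(Y \right)} = -8 + \left(Y - 3\right) = -8 + \left(-3 + Y\right) = -11 + Y$)
$Q = -288$ ($Q = - 8 \cdot 6^{2} = \left(-8\right) 36 = -288$)
$P{\left(v,o \right)} = \frac{14}{9} + \frac{2 o}{9}$ ($P{\left(v,o \right)} = 8 - 4 \left(\frac{o}{o} + \frac{-11 + o}{-18}\right) = 8 - 4 \left(1 + \left(-11 + o\right) \left(- \frac{1}{18}\right)\right) = 8 - 4 \left(1 - \left(- \frac{11}{18} + \frac{o}{18}\right)\right) = 8 - 4 \left(\frac{29}{18} - \frac{o}{18}\right) = 8 + \left(- \frac{58}{9} + \frac{2 o}{9}\right) = \frac{14}{9} + \frac{2 o}{9}$)
$\frac{-876 - 4571}{4185 + P{\left(-40,Q \right)}} = \frac{-876 - 4571}{4185 + \left(\frac{14}{9} + \frac{2}{9} \left(-288\right)\right)} = - \frac{5447}{4185 + \left(\frac{14}{9} - 64\right)} = - \frac{5447}{4185 - \frac{562}{9}} = - \frac{5447}{\frac{37103}{9}} = \left(-5447\right) \frac{9}{37103} = - \frac{49023}{37103}$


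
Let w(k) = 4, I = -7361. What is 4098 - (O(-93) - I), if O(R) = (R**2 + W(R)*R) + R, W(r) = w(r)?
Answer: -11447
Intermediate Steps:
W(r) = 4
O(R) = R**2 + 5*R (O(R) = (R**2 + 4*R) + R = R**2 + 5*R)
4098 - (O(-93) - I) = 4098 - (-93*(5 - 93) - 1*(-7361)) = 4098 - (-93*(-88) + 7361) = 4098 - (8184 + 7361) = 4098 - 1*15545 = 4098 - 15545 = -11447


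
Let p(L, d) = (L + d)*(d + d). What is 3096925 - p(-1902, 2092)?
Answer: 2301965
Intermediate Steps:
p(L, d) = 2*d*(L + d) (p(L, d) = (L + d)*(2*d) = 2*d*(L + d))
3096925 - p(-1902, 2092) = 3096925 - 2*2092*(-1902 + 2092) = 3096925 - 2*2092*190 = 3096925 - 1*794960 = 3096925 - 794960 = 2301965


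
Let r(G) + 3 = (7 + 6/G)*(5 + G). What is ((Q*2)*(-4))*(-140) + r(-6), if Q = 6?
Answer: 6711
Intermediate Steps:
r(G) = -3 + (5 + G)*(7 + 6/G) (r(G) = -3 + (7 + 6/G)*(5 + G) = -3 + (5 + G)*(7 + 6/G))
((Q*2)*(-4))*(-140) + r(-6) = ((6*2)*(-4))*(-140) + (38 + 7*(-6) + 30/(-6)) = (12*(-4))*(-140) + (38 - 42 + 30*(-1/6)) = -48*(-140) + (38 - 42 - 5) = 6720 - 9 = 6711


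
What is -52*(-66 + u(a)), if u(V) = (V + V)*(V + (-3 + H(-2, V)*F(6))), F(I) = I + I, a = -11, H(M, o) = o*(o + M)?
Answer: 1950520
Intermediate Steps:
H(M, o) = o*(M + o)
F(I) = 2*I
u(V) = 2*V*(-3 + V + 12*V*(-2 + V)) (u(V) = (V + V)*(V + (-3 + (V*(-2 + V))*(2*6))) = (2*V)*(V + (-3 + (V*(-2 + V))*12)) = (2*V)*(V + (-3 + 12*V*(-2 + V))) = (2*V)*(-3 + V + 12*V*(-2 + V)) = 2*V*(-3 + V + 12*V*(-2 + V)))
-52*(-66 + u(a)) = -52*(-66 + 2*(-11)*(-3 - 11 + 12*(-11)*(-2 - 11))) = -52*(-66 + 2*(-11)*(-3 - 11 + 12*(-11)*(-13))) = -52*(-66 + 2*(-11)*(-3 - 11 + 1716)) = -52*(-66 + 2*(-11)*1702) = -52*(-66 - 37444) = -52*(-37510) = 1950520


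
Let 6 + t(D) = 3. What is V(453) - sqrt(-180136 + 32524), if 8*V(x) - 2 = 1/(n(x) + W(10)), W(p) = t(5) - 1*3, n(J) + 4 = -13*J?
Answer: 11797/47192 - 2*I*sqrt(36903) ≈ 0.24998 - 384.2*I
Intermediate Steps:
n(J) = -4 - 13*J
t(D) = -3 (t(D) = -6 + 3 = -3)
W(p) = -6 (W(p) = -3 - 1*3 = -3 - 3 = -6)
V(x) = 1/4 + 1/(8*(-10 - 13*x)) (V(x) = 1/4 + 1/(8*((-4 - 13*x) - 6)) = 1/4 + 1/(8*(-10 - 13*x)))
V(453) - sqrt(-180136 + 32524) = (19 + 26*453)/(8*(10 + 13*453)) - sqrt(-180136 + 32524) = (19 + 11778)/(8*(10 + 5889)) - sqrt(-147612) = (1/8)*11797/5899 - 2*I*sqrt(36903) = (1/8)*(1/5899)*11797 - 2*I*sqrt(36903) = 11797/47192 - 2*I*sqrt(36903)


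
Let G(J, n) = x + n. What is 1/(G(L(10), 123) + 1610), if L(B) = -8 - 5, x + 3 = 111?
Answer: 1/1841 ≈ 0.00054318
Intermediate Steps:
x = 108 (x = -3 + 111 = 108)
L(B) = -13
G(J, n) = 108 + n
1/(G(L(10), 123) + 1610) = 1/((108 + 123) + 1610) = 1/(231 + 1610) = 1/1841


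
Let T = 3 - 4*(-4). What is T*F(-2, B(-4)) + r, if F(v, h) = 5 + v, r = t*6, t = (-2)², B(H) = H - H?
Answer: 81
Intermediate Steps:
B(H) = 0
t = 4
T = 19 (T = 3 + 16 = 19)
r = 24 (r = 4*6 = 24)
T*F(-2, B(-4)) + r = 19*(5 - 2) + 24 = 19*3 + 24 = 57 + 24 = 81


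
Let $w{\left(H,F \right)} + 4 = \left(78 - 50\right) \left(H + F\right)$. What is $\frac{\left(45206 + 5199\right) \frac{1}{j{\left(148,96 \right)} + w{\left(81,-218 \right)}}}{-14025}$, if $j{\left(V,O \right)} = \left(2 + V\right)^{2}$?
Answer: $- \frac{593}{3078900} \approx -0.0001926$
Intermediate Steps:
$w{\left(H,F \right)} = -4 + 28 F + 28 H$ ($w{\left(H,F \right)} = -4 + \left(78 - 50\right) \left(H + F\right) = -4 + 28 \left(F + H\right) = -4 + \left(28 F + 28 H\right) = -4 + 28 F + 28 H$)
$\frac{\left(45206 + 5199\right) \frac{1}{j{\left(148,96 \right)} + w{\left(81,-218 \right)}}}{-14025} = \frac{\left(45206 + 5199\right) \frac{1}{\left(2 + 148\right)^{2} + \left(-4 + 28 \left(-218\right) + 28 \cdot 81\right)}}{-14025} = \frac{50405}{150^{2} - 3840} \left(- \frac{1}{14025}\right) = \frac{50405}{22500 - 3840} \left(- \frac{1}{14025}\right) = \frac{50405}{18660} \left(- \frac{1}{14025}\right) = 50405 \cdot \frac{1}{18660} \left(- \frac{1}{14025}\right) = \frac{10081}{3732} \left(- \frac{1}{14025}\right) = - \frac{593}{3078900}$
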